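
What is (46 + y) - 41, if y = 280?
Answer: 285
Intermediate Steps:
(46 + y) - 41 = (46 + 280) - 41 = 326 - 41 = 285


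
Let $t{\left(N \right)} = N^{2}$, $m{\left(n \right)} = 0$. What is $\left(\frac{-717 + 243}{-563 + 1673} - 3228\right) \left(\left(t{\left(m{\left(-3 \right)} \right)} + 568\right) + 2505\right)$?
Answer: $- \frac{1835376907}{185} \approx -9.921 \cdot 10^{6}$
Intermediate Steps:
$\left(\frac{-717 + 243}{-563 + 1673} - 3228\right) \left(\left(t{\left(m{\left(-3 \right)} \right)} + 568\right) + 2505\right) = \left(\frac{-717 + 243}{-563 + 1673} - 3228\right) \left(\left(0^{2} + 568\right) + 2505\right) = \left(- \frac{474}{1110} - 3228\right) \left(\left(0 + 568\right) + 2505\right) = \left(\left(-474\right) \frac{1}{1110} - 3228\right) \left(568 + 2505\right) = \left(- \frac{79}{185} - 3228\right) 3073 = \left(- \frac{597259}{185}\right) 3073 = - \frac{1835376907}{185}$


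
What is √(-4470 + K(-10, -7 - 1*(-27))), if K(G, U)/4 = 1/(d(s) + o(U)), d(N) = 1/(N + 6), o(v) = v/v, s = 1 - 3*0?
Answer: I*√17866/2 ≈ 66.832*I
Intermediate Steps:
s = 1 (s = 1 + 0 = 1)
o(v) = 1
d(N) = 1/(6 + N)
K(G, U) = 7/2 (K(G, U) = 4/(1/(6 + 1) + 1) = 4/(1/7 + 1) = 4/(⅐ + 1) = 4/(8/7) = 4*(7/8) = 7/2)
√(-4470 + K(-10, -7 - 1*(-27))) = √(-4470 + 7/2) = √(-8933/2) = I*√17866/2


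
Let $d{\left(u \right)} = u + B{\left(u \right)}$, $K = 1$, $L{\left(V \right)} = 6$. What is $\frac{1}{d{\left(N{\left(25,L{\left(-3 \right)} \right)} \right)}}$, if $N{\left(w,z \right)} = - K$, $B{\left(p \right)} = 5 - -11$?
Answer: $\frac{1}{15} \approx 0.066667$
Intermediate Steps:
$B{\left(p \right)} = 16$ ($B{\left(p \right)} = 5 + 11 = 16$)
$N{\left(w,z \right)} = -1$ ($N{\left(w,z \right)} = \left(-1\right) 1 = -1$)
$d{\left(u \right)} = 16 + u$ ($d{\left(u \right)} = u + 16 = 16 + u$)
$\frac{1}{d{\left(N{\left(25,L{\left(-3 \right)} \right)} \right)}} = \frac{1}{16 - 1} = \frac{1}{15}$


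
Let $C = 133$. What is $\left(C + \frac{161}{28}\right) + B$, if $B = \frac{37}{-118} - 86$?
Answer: $\frac{12375}{236} \approx 52.436$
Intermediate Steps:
$B = - \frac{10185}{118}$ ($B = 37 \left(- \frac{1}{118}\right) - 86 = - \frac{37}{118} - 86 = - \frac{10185}{118} \approx -86.314$)
$\left(C + \frac{161}{28}\right) + B = \left(133 + \frac{161}{28}\right) - \frac{10185}{118} = \left(133 + 161 \cdot \frac{1}{28}\right) - \frac{10185}{118} = \left(133 + \frac{23}{4}\right) - \frac{10185}{118} = \frac{555}{4} - \frac{10185}{118} = \frac{12375}{236}$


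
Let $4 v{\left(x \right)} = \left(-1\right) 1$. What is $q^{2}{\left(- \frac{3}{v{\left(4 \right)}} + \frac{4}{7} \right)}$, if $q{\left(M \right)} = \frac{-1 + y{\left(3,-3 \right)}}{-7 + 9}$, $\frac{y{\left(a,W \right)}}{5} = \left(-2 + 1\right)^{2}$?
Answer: $4$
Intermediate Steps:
$v{\left(x \right)} = - \frac{1}{4}$ ($v{\left(x \right)} = \frac{\left(-1\right) 1}{4} = \frac{1}{4} \left(-1\right) = - \frac{1}{4}$)
$y{\left(a,W \right)} = 5$ ($y{\left(a,W \right)} = 5 \left(-2 + 1\right)^{2} = 5 \left(-1\right)^{2} = 5 \cdot 1 = 5$)
$q{\left(M \right)} = 2$ ($q{\left(M \right)} = \frac{-1 + 5}{-7 + 9} = \frac{4}{2} = 4 \cdot \frac{1}{2} = 2$)
$q^{2}{\left(- \frac{3}{v{\left(4 \right)}} + \frac{4}{7} \right)} = 2^{2} = 4$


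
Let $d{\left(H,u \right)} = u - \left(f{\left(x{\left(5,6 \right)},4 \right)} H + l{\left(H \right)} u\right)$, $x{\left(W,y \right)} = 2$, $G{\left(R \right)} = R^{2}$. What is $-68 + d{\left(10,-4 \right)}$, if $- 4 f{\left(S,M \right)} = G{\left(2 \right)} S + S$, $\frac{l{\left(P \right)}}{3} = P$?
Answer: $73$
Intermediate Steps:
$l{\left(P \right)} = 3 P$
$f{\left(S,M \right)} = - \frac{5 S}{4}$ ($f{\left(S,M \right)} = - \frac{2^{2} S + S}{4} = - \frac{4 S + S}{4} = - \frac{5 S}{4}$)
$d{\left(H,u \right)} = u + \frac{5 H}{2} - 3 H u$ ($d{\left(H,u \right)} = u - \left(\left(- \frac{5}{4}\right) 2 H + 3 H u\right) = u - \left(- \frac{5 H}{2} + 3 H u\right) = u + \frac{5 H}{2} - 3 H u$)
$-68 + d{\left(10,-4 \right)} = -68 - \left(-21 - 120\right) = -68 + \left(-4 + 25 + 120\right) = -68 + 141 = 73$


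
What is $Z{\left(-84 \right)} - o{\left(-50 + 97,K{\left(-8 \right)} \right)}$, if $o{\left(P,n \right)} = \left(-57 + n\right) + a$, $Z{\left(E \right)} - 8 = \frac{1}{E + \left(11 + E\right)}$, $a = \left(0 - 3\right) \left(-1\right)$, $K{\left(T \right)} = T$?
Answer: $\frac{10989}{157} \approx 69.994$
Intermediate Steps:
$a = 3$ ($a = \left(-3\right) \left(-1\right) = 3$)
$Z{\left(E \right)} = 8 + \frac{1}{11 + 2 E}$ ($Z{\left(E \right)} = 8 + \frac{1}{E + \left(11 + E\right)} = 8 + \frac{1}{11 + 2 E}$)
$o{\left(P,n \right)} = -54 + n$ ($o{\left(P,n \right)} = \left(-57 + n\right) + 3 = -54 + n$)
$Z{\left(-84 \right)} - o{\left(-50 + 97,K{\left(-8 \right)} \right)} = \frac{89 + 16 \left(-84\right)}{11 + 2 \left(-84\right)} - \left(-54 - 8\right) = \frac{89 - 1344}{11 - 168} - -62 = \frac{1}{-157} \left(-1255\right) + 62 = \left(- \frac{1}{157}\right) \left(-1255\right) + 62 = \frac{1255}{157} + 62 = \frac{10989}{157}$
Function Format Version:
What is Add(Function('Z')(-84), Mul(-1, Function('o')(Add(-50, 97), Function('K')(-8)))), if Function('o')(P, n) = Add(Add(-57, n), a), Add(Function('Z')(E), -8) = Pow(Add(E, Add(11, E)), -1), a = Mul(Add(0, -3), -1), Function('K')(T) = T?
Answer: Rational(10989, 157) ≈ 69.994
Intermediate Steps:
a = 3 (a = Mul(-3, -1) = 3)
Function('Z')(E) = Add(8, Pow(Add(11, Mul(2, E)), -1)) (Function('Z')(E) = Add(8, Pow(Add(E, Add(11, E)), -1)) = Add(8, Pow(Add(11, Mul(2, E)), -1)))
Function('o')(P, n) = Add(-54, n) (Function('o')(P, n) = Add(Add(-57, n), 3) = Add(-54, n))
Add(Function('Z')(-84), Mul(-1, Function('o')(Add(-50, 97), Function('K')(-8)))) = Add(Mul(Pow(Add(11, Mul(2, -84)), -1), Add(89, Mul(16, -84))), Mul(-1, Add(-54, -8))) = Add(Mul(Pow(Add(11, -168), -1), Add(89, -1344)), Mul(-1, -62)) = Add(Mul(Pow(-157, -1), -1255), 62) = Add(Mul(Rational(-1, 157), -1255), 62) = Add(Rational(1255, 157), 62) = Rational(10989, 157)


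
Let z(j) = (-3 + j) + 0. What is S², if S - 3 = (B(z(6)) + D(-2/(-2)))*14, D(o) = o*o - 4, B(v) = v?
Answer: 9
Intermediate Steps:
z(j) = -3 + j
D(o) = -4 + o² (D(o) = o² - 4 = -4 + o²)
S = 3 (S = 3 + ((-3 + 6) + (-4 + (-2/(-2))²))*14 = 3 + (3 + (-4 + (-2*(-½))²))*14 = 3 + (3 + (-4 + 1²))*14 = 3 + (3 + (-4 + 1))*14 = 3 + (3 - 3)*14 = 3 + 0*14 = 3 + 0 = 3)
S² = 3² = 9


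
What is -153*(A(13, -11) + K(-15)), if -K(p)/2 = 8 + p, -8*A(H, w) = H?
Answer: -15147/8 ≈ -1893.4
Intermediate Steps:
A(H, w) = -H/8
K(p) = -16 - 2*p (K(p) = -2*(8 + p) = -16 - 2*p)
-153*(A(13, -11) + K(-15)) = -153*(-⅛*13 + (-16 - 2*(-15))) = -153*(-13/8 + (-16 + 30)) = -153*(-13/8 + 14) = -153*99/8 = -15147/8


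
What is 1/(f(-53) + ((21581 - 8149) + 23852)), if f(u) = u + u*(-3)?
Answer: 1/37390 ≈ 2.6745e-5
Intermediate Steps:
f(u) = -2*u (f(u) = u - 3*u = -2*u)
1/(f(-53) + ((21581 - 8149) + 23852)) = 1/(-2*(-53) + ((21581 - 8149) + 23852)) = 1/(106 + (13432 + 23852)) = 1/(106 + 37284) = 1/37390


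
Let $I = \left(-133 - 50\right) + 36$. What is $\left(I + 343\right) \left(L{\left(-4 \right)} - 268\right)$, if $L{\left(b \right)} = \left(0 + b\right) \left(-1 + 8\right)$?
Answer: $-58016$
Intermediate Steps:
$I = -147$ ($I = -183 + 36 = -147$)
$L{\left(b \right)} = 7 b$ ($L{\left(b \right)} = b 7 = 7 b$)
$\left(I + 343\right) \left(L{\left(-4 \right)} - 268\right) = \left(-147 + 343\right) \left(7 \left(-4\right) - 268\right) = 196 \left(-28 - 268\right) = 196 \left(-296\right) = -58016$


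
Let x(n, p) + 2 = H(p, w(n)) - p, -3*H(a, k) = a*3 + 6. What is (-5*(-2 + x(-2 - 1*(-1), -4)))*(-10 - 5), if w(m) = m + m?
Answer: 150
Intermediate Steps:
w(m) = 2*m
H(a, k) = -2 - a (H(a, k) = -(a*3 + 6)/3 = -(3*a + 6)/3 = -(6 + 3*a)/3 = -2 - a)
x(n, p) = -4 - 2*p (x(n, p) = -2 + ((-2 - p) - p) = -2 + (-2 - 2*p) = -4 - 2*p)
(-5*(-2 + x(-2 - 1*(-1), -4)))*(-10 - 5) = (-5*(-2 + (-4 - 2*(-4))))*(-10 - 5) = -5*(-2 + (-4 + 8))*(-15) = -5*(-2 + 4)*(-15) = -5*2*(-15) = -10*(-15) = 150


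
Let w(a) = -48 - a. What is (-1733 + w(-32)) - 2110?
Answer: -3859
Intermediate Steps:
(-1733 + w(-32)) - 2110 = (-1733 + (-48 - 1*(-32))) - 2110 = (-1733 + (-48 + 32)) - 2110 = (-1733 - 16) - 2110 = -1749 - 2110 = -3859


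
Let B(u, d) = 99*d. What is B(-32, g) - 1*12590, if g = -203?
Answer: -32687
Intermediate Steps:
B(-32, g) - 1*12590 = 99*(-203) - 1*12590 = -20097 - 12590 = -32687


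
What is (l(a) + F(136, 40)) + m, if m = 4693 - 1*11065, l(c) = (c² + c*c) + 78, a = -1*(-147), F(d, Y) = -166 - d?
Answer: 36622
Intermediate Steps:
a = 147
l(c) = 78 + 2*c² (l(c) = (c² + c²) + 78 = 2*c² + 78 = 78 + 2*c²)
m = -6372 (m = 4693 - 11065 = -6372)
(l(a) + F(136, 40)) + m = ((78 + 2*147²) + (-166 - 1*136)) - 6372 = ((78 + 2*21609) + (-166 - 136)) - 6372 = ((78 + 43218) - 302) - 6372 = (43296 - 302) - 6372 = 42994 - 6372 = 36622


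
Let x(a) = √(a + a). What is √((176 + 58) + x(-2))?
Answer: √(234 + 2*I) ≈ 15.297 + 0.06537*I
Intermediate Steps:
x(a) = √2*√a (x(a) = √(2*a) = √2*√a)
√((176 + 58) + x(-2)) = √((176 + 58) + √2*√(-2)) = √(234 + √2*(I*√2)) = √(234 + 2*I)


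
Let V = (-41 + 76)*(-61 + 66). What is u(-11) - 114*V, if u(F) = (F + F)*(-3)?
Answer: -19884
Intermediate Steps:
u(F) = -6*F (u(F) = (2*F)*(-3) = -6*F)
V = 175 (V = 35*5 = 175)
u(-11) - 114*V = -6*(-11) - 114*175 = 66 - 19950 = -19884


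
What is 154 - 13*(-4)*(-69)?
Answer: -3434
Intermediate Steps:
154 - 13*(-4)*(-69) = 154 + 52*(-69) = 154 - 3588 = -3434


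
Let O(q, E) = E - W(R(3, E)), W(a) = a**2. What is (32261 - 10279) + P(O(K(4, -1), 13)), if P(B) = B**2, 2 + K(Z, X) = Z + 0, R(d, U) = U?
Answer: 46318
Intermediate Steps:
K(Z, X) = -2 + Z (K(Z, X) = -2 + (Z + 0) = -2 + Z)
O(q, E) = E - E**2
(32261 - 10279) + P(O(K(4, -1), 13)) = (32261 - 10279) + (13*(1 - 1*13))**2 = 21982 + (13*(1 - 13))**2 = 21982 + (13*(-12))**2 = 21982 + (-156)**2 = 21982 + 24336 = 46318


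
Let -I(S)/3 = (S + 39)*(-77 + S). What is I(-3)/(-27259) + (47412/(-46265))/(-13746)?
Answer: -915565112982/2889266321785 ≈ -0.31688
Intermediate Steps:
I(S) = -3*(-77 + S)*(39 + S) (I(S) = -3*(S + 39)*(-77 + S) = -3*(39 + S)*(-77 + S) = -3*(-77 + S)*(39 + S))
I(-3)/(-27259) + (47412/(-46265))/(-13746) = (9009 - 3*(-3)**2 + 114*(-3))/(-27259) + (47412/(-46265))/(-13746) = (9009 - 3*9 - 342)*(-1/27259) + (47412*(-1/46265))*(-1/13746) = (9009 - 27 - 342)*(-1/27259) - 47412/46265*(-1/13746) = 8640*(-1/27259) + 7902/105993115 = -8640/27259 + 7902/105993115 = -915565112982/2889266321785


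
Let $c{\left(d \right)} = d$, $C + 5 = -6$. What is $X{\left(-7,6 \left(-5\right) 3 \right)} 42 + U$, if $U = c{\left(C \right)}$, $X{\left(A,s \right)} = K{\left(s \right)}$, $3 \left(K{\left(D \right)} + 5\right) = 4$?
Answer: $-165$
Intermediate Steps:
$C = -11$ ($C = -5 - 6 = -11$)
$K{\left(D \right)} = - \frac{11}{3}$ ($K{\left(D \right)} = -5 + \frac{1}{3} \cdot 4 = -5 + \frac{4}{3} = - \frac{11}{3}$)
$X{\left(A,s \right)} = - \frac{11}{3}$
$U = -11$
$X{\left(-7,6 \left(-5\right) 3 \right)} 42 + U = \left(- \frac{11}{3}\right) 42 - 11 = -154 - 11 = -165$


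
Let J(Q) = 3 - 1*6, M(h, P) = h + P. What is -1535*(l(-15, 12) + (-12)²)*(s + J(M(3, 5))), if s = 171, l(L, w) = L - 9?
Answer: -30945600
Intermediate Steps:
M(h, P) = P + h
l(L, w) = -9 + L
J(Q) = -3 (J(Q) = 3 - 6 = -3)
-1535*(l(-15, 12) + (-12)²)*(s + J(M(3, 5))) = -1535*((-9 - 15) + (-12)²)*(171 - 3) = -1535*(-24 + 144)*168 = -184200*168 = -1535*20160 = -30945600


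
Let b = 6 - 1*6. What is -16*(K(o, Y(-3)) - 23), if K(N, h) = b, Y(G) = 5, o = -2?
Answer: 368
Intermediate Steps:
b = 0 (b = 6 - 6 = 0)
K(N, h) = 0
-16*(K(o, Y(-3)) - 23) = -16*(0 - 23) = -16*(-23) = 368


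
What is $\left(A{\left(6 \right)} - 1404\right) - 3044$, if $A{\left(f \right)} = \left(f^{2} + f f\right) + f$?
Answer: $-4370$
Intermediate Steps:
$A{\left(f \right)} = f + 2 f^{2}$ ($A{\left(f \right)} = \left(f^{2} + f^{2}\right) + f = 2 f^{2} + f = f + 2 f^{2}$)
$\left(A{\left(6 \right)} - 1404\right) - 3044 = \left(6 \left(1 + 2 \cdot 6\right) - 1404\right) - 3044 = \left(6 \left(1 + 12\right) - 1404\right) - 3044 = \left(6 \cdot 13 - 1404\right) - 3044 = \left(78 - 1404\right) - 3044 = -1326 - 3044 = -4370$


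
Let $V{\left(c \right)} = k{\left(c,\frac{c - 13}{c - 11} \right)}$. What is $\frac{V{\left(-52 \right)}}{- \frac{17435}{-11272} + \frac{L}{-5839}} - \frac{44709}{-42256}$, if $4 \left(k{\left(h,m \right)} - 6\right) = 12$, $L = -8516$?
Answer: $\frac{33873778298985}{8358038915152} \approx 4.0528$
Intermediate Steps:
$k{\left(h,m \right)} = 9$ ($k{\left(h,m \right)} = 6 + \frac{1}{4} \cdot 12 = 6 + 3 = 9$)
$V{\left(c \right)} = 9$
$\frac{V{\left(-52 \right)}}{- \frac{17435}{-11272} + \frac{L}{-5839}} - \frac{44709}{-42256} = \frac{9}{- \frac{17435}{-11272} - \frac{8516}{-5839}} - \frac{44709}{-42256} = \frac{9}{\left(-17435\right) \left(- \frac{1}{11272}\right) - - \frac{8516}{5839}} - - \frac{44709}{42256} = \frac{9}{\frac{17435}{11272} + \frac{8516}{5839}} + \frac{44709}{42256} = \frac{9}{\frac{197795317}{65817208}} + \frac{44709}{42256} = 9 \cdot \frac{65817208}{197795317} + \frac{44709}{42256} = \frac{592354872}{197795317} + \frac{44709}{42256} = \frac{33873778298985}{8358038915152}$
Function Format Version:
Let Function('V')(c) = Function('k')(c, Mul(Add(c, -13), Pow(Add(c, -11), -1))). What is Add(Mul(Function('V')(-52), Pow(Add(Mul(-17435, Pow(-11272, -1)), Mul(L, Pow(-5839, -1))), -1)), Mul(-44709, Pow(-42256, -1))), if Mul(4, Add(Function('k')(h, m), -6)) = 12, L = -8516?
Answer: Rational(33873778298985, 8358038915152) ≈ 4.0528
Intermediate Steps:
Function('k')(h, m) = 9 (Function('k')(h, m) = Add(6, Mul(Rational(1, 4), 12)) = Add(6, 3) = 9)
Function('V')(c) = 9
Add(Mul(Function('V')(-52), Pow(Add(Mul(-17435, Pow(-11272, -1)), Mul(L, Pow(-5839, -1))), -1)), Mul(-44709, Pow(-42256, -1))) = Add(Mul(9, Pow(Add(Mul(-17435, Pow(-11272, -1)), Mul(-8516, Pow(-5839, -1))), -1)), Mul(-44709, Pow(-42256, -1))) = Add(Mul(9, Pow(Add(Mul(-17435, Rational(-1, 11272)), Mul(-8516, Rational(-1, 5839))), -1)), Mul(-44709, Rational(-1, 42256))) = Add(Mul(9, Pow(Add(Rational(17435, 11272), Rational(8516, 5839)), -1)), Rational(44709, 42256)) = Add(Mul(9, Pow(Rational(197795317, 65817208), -1)), Rational(44709, 42256)) = Add(Mul(9, Rational(65817208, 197795317)), Rational(44709, 42256)) = Add(Rational(592354872, 197795317), Rational(44709, 42256)) = Rational(33873778298985, 8358038915152)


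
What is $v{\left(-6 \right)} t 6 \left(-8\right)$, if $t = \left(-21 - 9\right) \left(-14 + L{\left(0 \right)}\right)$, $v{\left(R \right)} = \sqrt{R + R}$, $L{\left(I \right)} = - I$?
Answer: $- 40320 i \sqrt{3} \approx - 69836.0 i$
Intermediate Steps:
$v{\left(R \right)} = \sqrt{2} \sqrt{R}$ ($v{\left(R \right)} = \sqrt{2 R} = \sqrt{2} \sqrt{R}$)
$t = 420$ ($t = \left(-21 - 9\right) \left(-14 - 0\right) = - 30 \left(-14 + 0\right) = \left(-30\right) \left(-14\right) = 420$)
$v{\left(-6 \right)} t 6 \left(-8\right) = \sqrt{2} \sqrt{-6} \cdot 420 \cdot 6 \left(-8\right) = \sqrt{2} i \sqrt{6} \cdot 420 \left(-48\right) = 2 i \sqrt{3} \cdot 420 \left(-48\right) = 840 i \sqrt{3} \left(-48\right) = - 40320 i \sqrt{3}$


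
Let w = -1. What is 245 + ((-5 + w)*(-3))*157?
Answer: 3071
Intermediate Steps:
245 + ((-5 + w)*(-3))*157 = 245 + ((-5 - 1)*(-3))*157 = 245 - 6*(-3)*157 = 245 + 18*157 = 245 + 2826 = 3071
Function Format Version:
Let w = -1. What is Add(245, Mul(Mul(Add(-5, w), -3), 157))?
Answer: 3071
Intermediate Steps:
Add(245, Mul(Mul(Add(-5, w), -3), 157)) = Add(245, Mul(Mul(Add(-5, -1), -3), 157)) = Add(245, Mul(Mul(-6, -3), 157)) = Add(245, Mul(18, 157)) = Add(245, 2826) = 3071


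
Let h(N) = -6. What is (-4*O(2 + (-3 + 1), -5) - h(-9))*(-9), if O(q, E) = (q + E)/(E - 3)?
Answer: -63/2 ≈ -31.500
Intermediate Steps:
O(q, E) = (E + q)/(-3 + E)
(-4*O(2 + (-3 + 1), -5) - h(-9))*(-9) = (-4*(-5 + (2 + (-3 + 1)))/(-3 - 5) - 1*(-6))*(-9) = (-4*(-5 + (2 - 2))/(-8) + 6)*(-9) = (-(-1)*(-5 + 0)/2 + 6)*(-9) = (-(-1)*(-5)/2 + 6)*(-9) = (-4*5/8 + 6)*(-9) = (-5/2 + 6)*(-9) = (7/2)*(-9) = -63/2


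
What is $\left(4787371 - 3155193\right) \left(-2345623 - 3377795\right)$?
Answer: $-9341636944404$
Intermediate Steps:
$\left(4787371 - 3155193\right) \left(-2345623 - 3377795\right) = 1632178 \left(-5723418\right) = -9341636944404$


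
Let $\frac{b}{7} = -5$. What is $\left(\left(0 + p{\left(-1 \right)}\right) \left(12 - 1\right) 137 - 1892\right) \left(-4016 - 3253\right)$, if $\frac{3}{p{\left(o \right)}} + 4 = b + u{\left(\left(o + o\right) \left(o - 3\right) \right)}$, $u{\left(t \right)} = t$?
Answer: $\frac{459204537}{31} \approx 1.4813 \cdot 10^{7}$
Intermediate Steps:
$b = -35$ ($b = 7 \left(-5\right) = -35$)
$p{\left(o \right)} = \frac{3}{-39 + 2 o \left(-3 + o\right)}$ ($p{\left(o \right)} = \frac{3}{-4 + \left(-35 + \left(o + o\right) \left(o - 3\right)\right)} = \frac{3}{-4 + \left(-35 + 2 o \left(-3 + o\right)\right)} = \frac{3}{-39 + 2 o \left(-3 + o\right)}$)
$\left(\left(0 + p{\left(-1 \right)}\right) \left(12 - 1\right) 137 - 1892\right) \left(-4016 - 3253\right) = \left(\left(0 + \frac{3}{-39 + 2 \left(-1\right) \left(-3 - 1\right)}\right) \left(12 - 1\right) 137 - 1892\right) \left(-4016 - 3253\right) = \left(\left(0 + \frac{3}{-39 + 2 \left(-1\right) \left(-4\right)}\right) 11 \cdot 137 - 1892\right) \left(-7269\right) = \left(\left(0 + \frac{3}{-39 + 8}\right) 11 \cdot 137 - 1892\right) \left(-7269\right) = \left(\left(0 + \frac{3}{-31}\right) 11 \cdot 137 - 1892\right) \left(-7269\right) = \left(\left(0 + 3 \left(- \frac{1}{31}\right)\right) 11 \cdot 137 - 1892\right) \left(-7269\right) = \left(\left(0 - \frac{3}{31}\right) 11 \cdot 137 - 1892\right) \left(-7269\right) = \left(\left(- \frac{3}{31}\right) 11 \cdot 137 - 1892\right) \left(-7269\right) = \left(\left(- \frac{33}{31}\right) 137 - 1892\right) \left(-7269\right) = \left(- \frac{4521}{31} - 1892\right) \left(-7269\right) = \left(- \frac{63173}{31}\right) \left(-7269\right) = \frac{459204537}{31}$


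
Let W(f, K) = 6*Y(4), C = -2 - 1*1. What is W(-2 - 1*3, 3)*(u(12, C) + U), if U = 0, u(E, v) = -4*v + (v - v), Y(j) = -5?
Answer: -360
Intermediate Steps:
C = -3 (C = -2 - 1 = -3)
W(f, K) = -30 (W(f, K) = 6*(-5) = -30)
u(E, v) = -4*v (u(E, v) = -4*v + 0 = -4*v)
W(-2 - 1*3, 3)*(u(12, C) + U) = -30*(-4*(-3) + 0) = -30*(12 + 0) = -30*12 = -360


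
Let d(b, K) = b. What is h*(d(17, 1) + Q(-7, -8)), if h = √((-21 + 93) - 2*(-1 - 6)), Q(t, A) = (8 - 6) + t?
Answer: 12*√86 ≈ 111.28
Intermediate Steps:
Q(t, A) = 2 + t
h = √86 (h = √(72 - 2*(-7)) = √(72 + 14) = √86 ≈ 9.2736)
h*(d(17, 1) + Q(-7, -8)) = √86*(17 + (2 - 7)) = √86*(17 - 5) = √86*12 = 12*√86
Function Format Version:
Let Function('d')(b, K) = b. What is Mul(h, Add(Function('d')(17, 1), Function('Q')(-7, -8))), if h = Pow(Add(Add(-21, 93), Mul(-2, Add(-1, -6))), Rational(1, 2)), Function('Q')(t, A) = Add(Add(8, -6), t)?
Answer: Mul(12, Pow(86, Rational(1, 2))) ≈ 111.28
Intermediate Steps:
Function('Q')(t, A) = Add(2, t)
h = Pow(86, Rational(1, 2)) (h = Pow(Add(72, Mul(-2, -7)), Rational(1, 2)) = Pow(Add(72, 14), Rational(1, 2)) = Pow(86, Rational(1, 2)) ≈ 9.2736)
Mul(h, Add(Function('d')(17, 1), Function('Q')(-7, -8))) = Mul(Pow(86, Rational(1, 2)), Add(17, Add(2, -7))) = Mul(Pow(86, Rational(1, 2)), Add(17, -5)) = Mul(Pow(86, Rational(1, 2)), 12) = Mul(12, Pow(86, Rational(1, 2)))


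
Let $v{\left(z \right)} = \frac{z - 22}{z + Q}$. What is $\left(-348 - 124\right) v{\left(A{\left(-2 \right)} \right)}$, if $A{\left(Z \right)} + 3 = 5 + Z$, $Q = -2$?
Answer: $-5192$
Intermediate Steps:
$A{\left(Z \right)} = 2 + Z$ ($A{\left(Z \right)} = -3 + \left(5 + Z\right) = 2 + Z$)
$v{\left(z \right)} = \frac{-22 + z}{-2 + z}$ ($v{\left(z \right)} = \frac{z - 22}{z - 2} = \frac{-22 + z}{-2 + z}$)
$\left(-348 - 124\right) v{\left(A{\left(-2 \right)} \right)} = \left(-348 - 124\right) \frac{-22 + \left(2 - 2\right)}{-2 + \left(2 - 2\right)} = - 472 \frac{-22 + 0}{-2 + 0} = - 472 \frac{1}{-2} \left(-22\right) = - 472 \left(\left(- \frac{1}{2}\right) \left(-22\right)\right) = \left(-472\right) 11 = -5192$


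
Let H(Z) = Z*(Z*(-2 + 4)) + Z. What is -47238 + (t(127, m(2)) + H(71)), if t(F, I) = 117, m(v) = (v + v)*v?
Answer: -36968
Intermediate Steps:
m(v) = 2*v**2 (m(v) = (2*v)*v = 2*v**2)
H(Z) = Z + 2*Z**2 (H(Z) = Z*(Z*2) + Z = Z*(2*Z) + Z = 2*Z**2 + Z = Z + 2*Z**2)
-47238 + (t(127, m(2)) + H(71)) = -47238 + (117 + 71*(1 + 2*71)) = -47238 + (117 + 71*(1 + 142)) = -47238 + (117 + 71*143) = -47238 + (117 + 10153) = -47238 + 10270 = -36968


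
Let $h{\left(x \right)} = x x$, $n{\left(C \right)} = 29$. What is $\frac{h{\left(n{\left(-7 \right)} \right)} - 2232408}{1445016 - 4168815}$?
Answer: $\frac{171659}{209523} \approx 0.81928$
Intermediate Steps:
$h{\left(x \right)} = x^{2}$
$\frac{h{\left(n{\left(-7 \right)} \right)} - 2232408}{1445016 - 4168815} = \frac{29^{2} - 2232408}{1445016 - 4168815} = \frac{841 - 2232408}{-2723799} = \left(-2231567\right) \left(- \frac{1}{2723799}\right) = \frac{171659}{209523}$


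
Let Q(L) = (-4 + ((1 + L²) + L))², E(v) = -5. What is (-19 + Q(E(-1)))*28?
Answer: 7560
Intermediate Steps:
Q(L) = (-3 + L + L²)² (Q(L) = (-4 + (1 + L + L²))² = (-3 + L + L²)²)
(-19 + Q(E(-1)))*28 = (-19 + (-3 - 5 + (-5)²)²)*28 = (-19 + (-3 - 5 + 25)²)*28 = (-19 + 17²)*28 = (-19 + 289)*28 = 270*28 = 7560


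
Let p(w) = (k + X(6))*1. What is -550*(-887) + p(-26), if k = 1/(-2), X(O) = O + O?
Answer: 975723/2 ≈ 4.8786e+5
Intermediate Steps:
X(O) = 2*O
k = -1/2 ≈ -0.50000
p(w) = 23/2 (p(w) = (-1/2 + 2*6)*1 = (-1/2 + 12)*1 = (23/2)*1 = 23/2)
-550*(-887) + p(-26) = -550*(-887) + 23/2 = 487850 + 23/2 = 975723/2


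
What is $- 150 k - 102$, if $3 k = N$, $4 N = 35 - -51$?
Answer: $-1177$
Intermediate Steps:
$N = \frac{43}{2}$ ($N = \frac{35 - -51}{4} = \frac{35 + 51}{4} = \frac{1}{4} \cdot 86 = \frac{43}{2} \approx 21.5$)
$k = \frac{43}{6}$ ($k = \frac{1}{3} \cdot \frac{43}{2} = \frac{43}{6} \approx 7.1667$)
$- 150 k - 102 = \left(-150\right) \frac{43}{6} - 102 = -1075 - 102 = -1177$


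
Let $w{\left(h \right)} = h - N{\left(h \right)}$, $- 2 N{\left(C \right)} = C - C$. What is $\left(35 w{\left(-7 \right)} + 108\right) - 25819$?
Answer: $-25956$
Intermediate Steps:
$N{\left(C \right)} = 0$ ($N{\left(C \right)} = - \frac{C - C}{2} = \left(- \frac{1}{2}\right) 0 = 0$)
$w{\left(h \right)} = h$ ($w{\left(h \right)} = h - 0 = h + 0 = h$)
$\left(35 w{\left(-7 \right)} + 108\right) - 25819 = \left(35 \left(-7\right) + 108\right) - 25819 = \left(-245 + 108\right) - 25819 = -137 - 25819 = -25956$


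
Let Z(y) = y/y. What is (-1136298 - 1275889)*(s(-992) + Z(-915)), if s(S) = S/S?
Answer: -4824374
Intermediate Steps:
s(S) = 1
Z(y) = 1
(-1136298 - 1275889)*(s(-992) + Z(-915)) = (-1136298 - 1275889)*(1 + 1) = -2412187*2 = -4824374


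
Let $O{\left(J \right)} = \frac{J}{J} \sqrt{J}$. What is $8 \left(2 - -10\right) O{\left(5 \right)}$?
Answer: $96 \sqrt{5} \approx 214.66$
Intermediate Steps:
$O{\left(J \right)} = \sqrt{J}$ ($O{\left(J \right)} = 1 \sqrt{J} = \sqrt{J}$)
$8 \left(2 - -10\right) O{\left(5 \right)} = 8 \left(2 - -10\right) \sqrt{5} = 8 \left(2 + 10\right) \sqrt{5} = 8 \cdot 12 \sqrt{5} = 96 \sqrt{5}$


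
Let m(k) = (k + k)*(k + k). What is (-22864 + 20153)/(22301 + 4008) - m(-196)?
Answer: -4042748887/26309 ≈ -1.5366e+5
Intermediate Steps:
m(k) = 4*k**2 (m(k) = (2*k)*(2*k) = 4*k**2)
(-22864 + 20153)/(22301 + 4008) - m(-196) = (-22864 + 20153)/(22301 + 4008) - 4*(-196)**2 = -2711/26309 - 4*38416 = -2711*1/26309 - 1*153664 = -2711/26309 - 153664 = -4042748887/26309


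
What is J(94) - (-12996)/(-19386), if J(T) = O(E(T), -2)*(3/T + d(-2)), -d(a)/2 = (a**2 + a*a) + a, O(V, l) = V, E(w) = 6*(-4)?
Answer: 14505566/50619 ≈ 286.56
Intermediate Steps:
E(w) = -24
d(a) = -4*a**2 - 2*a (d(a) = -2*((a**2 + a*a) + a) = -2*((a**2 + a**2) + a) = -2*(2*a**2 + a) = -2*(a + 2*a**2) = -4*a**2 - 2*a)
J(T) = 288 - 72/T (J(T) = -24*(3/T - 2*(-2)*(1 + 2*(-2))) = -24*(3/T - 2*(-2)*(1 - 4)) = -24*(3/T - 2*(-2)*(-3)) = -24*(3/T - 12) = -24*(-12 + 3/T) = 288 - 72/T)
J(94) - (-12996)/(-19386) = (288 - 72/94) - (-12996)/(-19386) = (288 - 72*1/94) - (-12996)*(-1)/19386 = (288 - 36/47) - 1*722/1077 = 13500/47 - 722/1077 = 14505566/50619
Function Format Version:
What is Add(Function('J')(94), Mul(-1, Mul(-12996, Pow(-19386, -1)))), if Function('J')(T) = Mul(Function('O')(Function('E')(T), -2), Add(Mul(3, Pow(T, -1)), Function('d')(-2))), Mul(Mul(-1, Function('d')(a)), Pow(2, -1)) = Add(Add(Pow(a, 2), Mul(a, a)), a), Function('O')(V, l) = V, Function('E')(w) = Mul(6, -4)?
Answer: Rational(14505566, 50619) ≈ 286.56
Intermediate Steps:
Function('E')(w) = -24
Function('d')(a) = Add(Mul(-4, Pow(a, 2)), Mul(-2, a)) (Function('d')(a) = Mul(-2, Add(Add(Pow(a, 2), Mul(a, a)), a)) = Mul(-2, Add(Add(Pow(a, 2), Pow(a, 2)), a)) = Mul(-2, Add(Mul(2, Pow(a, 2)), a)) = Mul(-2, Add(a, Mul(2, Pow(a, 2)))) = Add(Mul(-4, Pow(a, 2)), Mul(-2, a)))
Function('J')(T) = Add(288, Mul(-72, Pow(T, -1))) (Function('J')(T) = Mul(-24, Add(Mul(3, Pow(T, -1)), Mul(-2, -2, Add(1, Mul(2, -2))))) = Mul(-24, Add(Mul(3, Pow(T, -1)), Mul(-2, -2, Add(1, -4)))) = Mul(-24, Add(Mul(3, Pow(T, -1)), Mul(-2, -2, -3))) = Mul(-24, Add(Mul(3, Pow(T, -1)), -12)) = Mul(-24, Add(-12, Mul(3, Pow(T, -1)))) = Add(288, Mul(-72, Pow(T, -1))))
Add(Function('J')(94), Mul(-1, Mul(-12996, Pow(-19386, -1)))) = Add(Add(288, Mul(-72, Pow(94, -1))), Mul(-1, Mul(-12996, Pow(-19386, -1)))) = Add(Add(288, Mul(-72, Rational(1, 94))), Mul(-1, Mul(-12996, Rational(-1, 19386)))) = Add(Add(288, Rational(-36, 47)), Mul(-1, Rational(722, 1077))) = Add(Rational(13500, 47), Rational(-722, 1077)) = Rational(14505566, 50619)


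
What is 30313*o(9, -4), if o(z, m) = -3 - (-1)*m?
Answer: -212191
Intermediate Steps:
o(z, m) = -3 + m
30313*o(9, -4) = 30313*(-3 - 4) = 30313*(-7) = -212191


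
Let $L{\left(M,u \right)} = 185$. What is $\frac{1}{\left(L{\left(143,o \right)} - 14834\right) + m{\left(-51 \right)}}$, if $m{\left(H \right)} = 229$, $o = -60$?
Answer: $- \frac{1}{14420} \approx -6.9348 \cdot 10^{-5}$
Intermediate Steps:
$\frac{1}{\left(L{\left(143,o \right)} - 14834\right) + m{\left(-51 \right)}} = \frac{1}{\left(185 - 14834\right) + 229} = \frac{1}{-14649 + 229} = \frac{1}{-14420} = - \frac{1}{14420}$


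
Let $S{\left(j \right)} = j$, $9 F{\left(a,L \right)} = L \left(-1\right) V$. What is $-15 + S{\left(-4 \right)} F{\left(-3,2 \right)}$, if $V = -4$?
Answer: $- \frac{167}{9} \approx -18.556$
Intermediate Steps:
$F{\left(a,L \right)} = \frac{4 L}{9}$ ($F{\left(a,L \right)} = \frac{L \left(-1\right) \left(-4\right)}{9} = \frac{- L \left(-4\right)}{9} = \frac{4 L}{9}$)
$-15 + S{\left(-4 \right)} F{\left(-3,2 \right)} = -15 - 4 \cdot \frac{4}{9} \cdot 2 = -15 - \frac{32}{9} = - \frac{167}{9}$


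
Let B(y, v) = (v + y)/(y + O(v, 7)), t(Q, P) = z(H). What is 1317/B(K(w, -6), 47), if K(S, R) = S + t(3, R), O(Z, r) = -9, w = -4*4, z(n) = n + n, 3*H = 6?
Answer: -3951/5 ≈ -790.20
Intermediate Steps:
H = 2 (H = (⅓)*6 = 2)
z(n) = 2*n
w = -16
t(Q, P) = 4 (t(Q, P) = 2*2 = 4)
K(S, R) = 4 + S (K(S, R) = S + 4 = 4 + S)
B(y, v) = (v + y)/(-9 + y) (B(y, v) = (v + y)/(y - 9) = (v + y)/(-9 + y))
1317/B(K(w, -6), 47) = 1317/(((47 + (4 - 16))/(-9 + (4 - 16)))) = 1317/(((47 - 12)/(-9 - 12))) = 1317/((35/(-21))) = 1317/((-1/21*35)) = 1317/(-5/3) = 1317*(-⅗) = -3951/5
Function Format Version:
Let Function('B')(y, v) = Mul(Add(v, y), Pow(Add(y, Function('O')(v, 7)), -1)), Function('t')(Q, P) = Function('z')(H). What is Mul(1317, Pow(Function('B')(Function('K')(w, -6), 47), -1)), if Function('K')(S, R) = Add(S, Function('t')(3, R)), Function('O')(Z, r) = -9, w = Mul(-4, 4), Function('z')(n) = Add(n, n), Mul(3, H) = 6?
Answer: Rational(-3951, 5) ≈ -790.20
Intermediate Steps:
H = 2 (H = Mul(Rational(1, 3), 6) = 2)
Function('z')(n) = Mul(2, n)
w = -16
Function('t')(Q, P) = 4 (Function('t')(Q, P) = Mul(2, 2) = 4)
Function('K')(S, R) = Add(4, S) (Function('K')(S, R) = Add(S, 4) = Add(4, S))
Function('B')(y, v) = Mul(Pow(Add(-9, y), -1), Add(v, y)) (Function('B')(y, v) = Mul(Add(v, y), Pow(Add(y, -9), -1)) = Mul(Add(v, y), Pow(Add(-9, y), -1)) = Mul(Pow(Add(-9, y), -1), Add(v, y)))
Mul(1317, Pow(Function('B')(Function('K')(w, -6), 47), -1)) = Mul(1317, Pow(Mul(Pow(Add(-9, Add(4, -16)), -1), Add(47, Add(4, -16))), -1)) = Mul(1317, Pow(Mul(Pow(Add(-9, -12), -1), Add(47, -12)), -1)) = Mul(1317, Pow(Mul(Pow(-21, -1), 35), -1)) = Mul(1317, Pow(Mul(Rational(-1, 21), 35), -1)) = Mul(1317, Pow(Rational(-5, 3), -1)) = Mul(1317, Rational(-3, 5)) = Rational(-3951, 5)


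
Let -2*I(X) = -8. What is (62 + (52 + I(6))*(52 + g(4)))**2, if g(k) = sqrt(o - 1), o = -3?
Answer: 8832132 + 666176*I ≈ 8.8321e+6 + 6.6618e+5*I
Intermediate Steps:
I(X) = 4 (I(X) = -1/2*(-8) = 4)
g(k) = 2*I (g(k) = sqrt(-3 - 1) = sqrt(-4) = 2*I)
(62 + (52 + I(6))*(52 + g(4)))**2 = (62 + (52 + 4)*(52 + 2*I))**2 = (62 + 56*(52 + 2*I))**2 = (62 + (2912 + 112*I))**2 = (2974 + 112*I)**2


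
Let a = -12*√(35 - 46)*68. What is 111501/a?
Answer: 37167*I*√11/2992 ≈ 41.2*I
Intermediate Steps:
a = -816*I*√11 (a = -12*I*√11*68 = -816*I*√11 ≈ -2706.4*I)
111501/a = 111501/((-816*I*√11)) = 111501*(I*√11/8976) = 37167*I*√11/2992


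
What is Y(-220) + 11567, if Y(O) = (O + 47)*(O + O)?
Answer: 87687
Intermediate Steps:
Y(O) = 2*O*(47 + O) (Y(O) = (47 + O)*(2*O) = 2*O*(47 + O))
Y(-220) + 11567 = 2*(-220)*(47 - 220) + 11567 = 2*(-220)*(-173) + 11567 = 76120 + 11567 = 87687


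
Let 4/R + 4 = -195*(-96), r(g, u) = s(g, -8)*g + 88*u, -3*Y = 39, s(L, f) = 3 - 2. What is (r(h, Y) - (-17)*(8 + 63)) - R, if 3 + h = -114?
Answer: -252667/4679 ≈ -54.000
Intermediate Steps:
s(L, f) = 1
Y = -13 (Y = -⅓*39 = -13)
h = -117 (h = -3 - 114 = -117)
r(g, u) = g + 88*u (r(g, u) = 1*g + 88*u = g + 88*u)
R = 1/4679 (R = 4/(-4 - 195*(-96)) = 4/(-4 + 18720) = 4/18716 = 4*(1/18716) = 1/4679 ≈ 0.00021372)
(r(h, Y) - (-17)*(8 + 63)) - R = ((-117 + 88*(-13)) - (-17)*(8 + 63)) - 1*1/4679 = ((-117 - 1144) - (-17)*71) - 1/4679 = (-1261 - 1*(-1207)) - 1/4679 = (-1261 + 1207) - 1/4679 = -54 - 1/4679 = -252667/4679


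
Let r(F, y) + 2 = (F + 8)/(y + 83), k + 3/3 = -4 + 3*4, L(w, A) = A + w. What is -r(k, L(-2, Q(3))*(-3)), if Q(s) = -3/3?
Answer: 169/92 ≈ 1.8370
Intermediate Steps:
Q(s) = -1 (Q(s) = -3*⅓ = -1)
k = 7 (k = -1 + (-4 + 3*4) = -1 + (-4 + 12) = -1 + 8 = 7)
r(F, y) = -2 + (8 + F)/(83 + y) (r(F, y) = -2 + (F + 8)/(y + 83) = -2 + (8 + F)/(83 + y))
-r(k, L(-2, Q(3))*(-3)) = -(-158 + 7 - 2*(-1 - 2)*(-3))/(83 + (-1 - 2)*(-3)) = -(-158 + 7 - (-6)*(-3))/(83 - 3*(-3)) = -(-158 + 7 - 2*9)/(83 + 9) = -(-158 + 7 - 18)/92 = -(-169)/92 = -1*(-169/92) = 169/92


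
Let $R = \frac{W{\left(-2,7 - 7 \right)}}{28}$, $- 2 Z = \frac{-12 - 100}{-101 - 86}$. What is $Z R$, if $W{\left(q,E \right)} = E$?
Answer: $0$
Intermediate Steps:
$Z = - \frac{56}{187}$ ($Z = - \frac{\left(-12 - 100\right) \frac{1}{-101 - 86}}{2} = - \frac{\left(-112\right) \frac{1}{-187}}{2} = - \frac{\left(-112\right) \left(- \frac{1}{187}\right)}{2} = \left(- \frac{1}{2}\right) \frac{112}{187} = - \frac{56}{187} \approx -0.29947$)
$R = 0$ ($R = \frac{7 - 7}{28} = \left(7 - 7\right) \frac{1}{28} = 0 \cdot \frac{1}{28} = 0$)
$Z R = \left(- \frac{56}{187}\right) 0 = 0$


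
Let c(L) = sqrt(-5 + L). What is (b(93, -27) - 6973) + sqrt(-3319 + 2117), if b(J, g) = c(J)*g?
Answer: -6973 - 54*sqrt(22) + I*sqrt(1202) ≈ -7226.3 + 34.67*I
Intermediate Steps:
b(J, g) = g*sqrt(-5 + J) (b(J, g) = sqrt(-5 + J)*g = g*sqrt(-5 + J))
(b(93, -27) - 6973) + sqrt(-3319 + 2117) = (-27*sqrt(-5 + 93) - 6973) + sqrt(-3319 + 2117) = (-54*sqrt(22) - 6973) + sqrt(-1202) = (-54*sqrt(22) - 6973) + I*sqrt(1202) = (-6973 - 54*sqrt(22)) + I*sqrt(1202) = -6973 - 54*sqrt(22) + I*sqrt(1202)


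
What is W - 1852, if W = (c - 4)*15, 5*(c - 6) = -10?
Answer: -1852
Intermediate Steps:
c = 4 (c = 6 + (1/5)*(-10) = 6 - 2 = 4)
W = 0 (W = (4 - 4)*15 = 0*15 = 0)
W - 1852 = 0 - 1852 = -1852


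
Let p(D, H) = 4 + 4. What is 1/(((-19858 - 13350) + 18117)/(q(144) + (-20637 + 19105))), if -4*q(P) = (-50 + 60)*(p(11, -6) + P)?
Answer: 1912/15091 ≈ 0.12670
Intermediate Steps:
p(D, H) = 8
q(P) = -20 - 5*P/2 (q(P) = -(-50 + 60)*(8 + P)/4 = -5*(8 + P)/2 = -(80 + 10*P)/4 = -20 - 5*P/2)
1/(((-19858 - 13350) + 18117)/(q(144) + (-20637 + 19105))) = 1/(((-19858 - 13350) + 18117)/((-20 - 5/2*144) + (-20637 + 19105))) = 1/((-33208 + 18117)/((-20 - 360) - 1532)) = 1/(-15091/(-380 - 1532)) = 1/(-15091/(-1912)) = 1/(-15091*(-1/1912)) = 1/(15091/1912) = 1912/15091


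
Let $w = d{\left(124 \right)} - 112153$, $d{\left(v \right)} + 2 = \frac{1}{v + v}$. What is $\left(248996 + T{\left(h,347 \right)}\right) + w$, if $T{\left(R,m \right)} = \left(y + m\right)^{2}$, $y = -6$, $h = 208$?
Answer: $\frac{62774257}{248} \approx 2.5312 \cdot 10^{5}$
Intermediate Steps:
$d{\left(v \right)} = -2 + \frac{1}{2 v}$ ($d{\left(v \right)} = -2 + \frac{1}{v + v} = -2 + \frac{1}{2 v}$)
$T{\left(R,m \right)} = \left(-6 + m\right)^{2}$
$w = - \frac{27814439}{248}$ ($w = \left(-2 + \frac{1}{2 \cdot 124}\right) - 112153 = \left(-2 + \frac{1}{2} \cdot \frac{1}{124}\right) - 112153 = \left(-2 + \frac{1}{248}\right) - 112153 = - \frac{495}{248} - 112153 = - \frac{27814439}{248} \approx -1.1216 \cdot 10^{5}$)
$\left(248996 + T{\left(h,347 \right)}\right) + w = \left(248996 + \left(-6 + 347\right)^{2}\right) - \frac{27814439}{248} = \left(248996 + 341^{2}\right) - \frac{27814439}{248} = \left(248996 + 116281\right) - \frac{27814439}{248} = 365277 - \frac{27814439}{248} = \frac{62774257}{248}$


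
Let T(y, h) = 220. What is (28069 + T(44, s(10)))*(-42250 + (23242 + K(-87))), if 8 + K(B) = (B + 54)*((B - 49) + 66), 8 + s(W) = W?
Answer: -472596034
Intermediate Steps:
s(W) = -8 + W
K(B) = -8 + (17 + B)*(54 + B) (K(B) = -8 + (B + 54)*((B - 49) + 66) = -8 + (54 + B)*((-49 + B) + 66) = -8 + (54 + B)*(17 + B) = -8 + (17 + B)*(54 + B))
(28069 + T(44, s(10)))*(-42250 + (23242 + K(-87))) = (28069 + 220)*(-42250 + (23242 + (910 + (-87)**2 + 71*(-87)))) = 28289*(-42250 + (23242 + (910 + 7569 - 6177))) = 28289*(-42250 + (23242 + 2302)) = 28289*(-42250 + 25544) = 28289*(-16706) = -472596034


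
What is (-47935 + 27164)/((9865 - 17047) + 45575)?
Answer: -20771/38393 ≈ -0.54101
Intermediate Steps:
(-47935 + 27164)/((9865 - 17047) + 45575) = -20771/(-7182 + 45575) = -20771/38393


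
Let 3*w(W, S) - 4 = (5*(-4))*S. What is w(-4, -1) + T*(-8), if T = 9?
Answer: -64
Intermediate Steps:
w(W, S) = 4/3 - 20*S/3 (w(W, S) = 4/3 + ((5*(-4))*S)/3 = 4/3 + (-20*S)/3 = 4/3 - 20*S/3)
w(-4, -1) + T*(-8) = (4/3 - 20/3*(-1)) + 9*(-8) = (4/3 + 20/3) - 72 = 8 - 72 = -64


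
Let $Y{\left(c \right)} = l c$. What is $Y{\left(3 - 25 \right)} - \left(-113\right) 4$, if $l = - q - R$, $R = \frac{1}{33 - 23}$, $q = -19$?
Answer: $\frac{181}{5} \approx 36.2$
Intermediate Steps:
$R = \frac{1}{10} \approx 0.1$
$l = \frac{189}{10}$ ($l = \left(-1\right) \left(-19\right) - \frac{1}{10} = 19 - \frac{1}{10} = \frac{189}{10} \approx 18.9$)
$Y{\left(c \right)} = \frac{189 c}{10}$
$Y{\left(3 - 25 \right)} - \left(-113\right) 4 = \frac{189 \left(3 - 25\right)}{10} - \left(-113\right) 4 = \frac{189 \left(3 - 25\right)}{10} - -452 = \frac{189}{10} \left(-22\right) + 452 = - \frac{2079}{5} + 452 = \frac{181}{5}$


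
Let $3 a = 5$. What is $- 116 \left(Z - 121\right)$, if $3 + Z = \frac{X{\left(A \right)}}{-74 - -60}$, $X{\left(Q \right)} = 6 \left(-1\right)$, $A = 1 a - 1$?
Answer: $\frac{100340}{7} \approx 14334.0$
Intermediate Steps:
$a = \frac{5}{3}$ ($a = \frac{1}{3} \cdot 5 = \frac{5}{3} \approx 1.6667$)
$A = \frac{2}{3}$ ($A = 1 \cdot \frac{5}{3} - 1 = \frac{5}{3} - 1 = \frac{2}{3} \approx 0.66667$)
$X{\left(Q \right)} = -6$
$Z = - \frac{18}{7}$ ($Z = -3 - \frac{6}{-74 - -60} = -3 - \frac{6}{-74 + 60} = -3 - \frac{6}{-14} = -3 - - \frac{3}{7} = -3 + \frac{3}{7} = - \frac{18}{7} \approx -2.5714$)
$- 116 \left(Z - 121\right) = - 116 \left(- \frac{18}{7} - 121\right) = \left(-116\right) \left(- \frac{865}{7}\right) = \frac{100340}{7}$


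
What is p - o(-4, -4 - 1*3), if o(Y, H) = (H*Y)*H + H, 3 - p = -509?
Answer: 715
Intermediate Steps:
p = 512 (p = 3 - 1*(-509) = 3 + 509 = 512)
o(Y, H) = H + Y*H² (o(Y, H) = Y*H² + H = H + Y*H²)
p - o(-4, -4 - 1*3) = 512 - (-4 - 1*3)*(1 + (-4 - 1*3)*(-4)) = 512 - (-4 - 3)*(1 + (-4 - 3)*(-4)) = 512 - (-7)*(1 - 7*(-4)) = 512 - (-7)*(1 + 28) = 512 - (-7)*29 = 512 - 1*(-203) = 512 + 203 = 715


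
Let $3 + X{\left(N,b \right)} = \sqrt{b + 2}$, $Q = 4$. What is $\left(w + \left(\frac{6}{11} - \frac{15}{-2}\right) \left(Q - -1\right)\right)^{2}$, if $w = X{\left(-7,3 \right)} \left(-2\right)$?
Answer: $\frac{1043969}{484} - \frac{2034 \sqrt{5}}{11} \approx 1743.5$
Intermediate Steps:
$X{\left(N,b \right)} = -3 + \sqrt{2 + b}$ ($X{\left(N,b \right)} = -3 + \sqrt{b + 2} = -3 + \sqrt{2 + b}$)
$w = 6 - 2 \sqrt{5}$ ($w = \left(-3 + \sqrt{2 + 3}\right) \left(-2\right) = \left(-3 + \sqrt{5}\right) \left(-2\right) = 6 - 2 \sqrt{5} \approx 1.5279$)
$\left(w + \left(\frac{6}{11} - \frac{15}{-2}\right) \left(Q - -1\right)\right)^{2} = \left(\left(6 - 2 \sqrt{5}\right) + \left(\frac{6}{11} - \frac{15}{-2}\right) \left(4 - -1\right)\right)^{2} = \left(\left(6 - 2 \sqrt{5}\right) + \left(6 \cdot \frac{1}{11} - - \frac{15}{2}\right) \left(4 + 1\right)\right)^{2} = \left(\left(6 - 2 \sqrt{5}\right) + \left(\frac{6}{11} + \frac{15}{2}\right) 5\right)^{2} = \left(\left(6 - 2 \sqrt{5}\right) + \frac{177}{22} \cdot 5\right)^{2} = \left(\left(6 - 2 \sqrt{5}\right) + \frac{885}{22}\right)^{2} = \left(\frac{1017}{22} - 2 \sqrt{5}\right)^{2}$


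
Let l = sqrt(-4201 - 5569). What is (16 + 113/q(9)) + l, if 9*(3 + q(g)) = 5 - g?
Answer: -521/31 + I*sqrt(9770) ≈ -16.806 + 98.843*I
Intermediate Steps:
l = I*sqrt(9770) (l = sqrt(-9770) = I*sqrt(9770) ≈ 98.843*I)
q(g) = -22/9 - g/9 (q(g) = -3 + (5 - g)/9 = -3 + (5/9 - g/9) = -22/9 - g/9)
(16 + 113/q(9)) + l = (16 + 113/(-22/9 - 1/9*9)) + I*sqrt(9770) = (16 + 113/(-22/9 - 1)) + I*sqrt(9770) = (16 + 113/(-31/9)) + I*sqrt(9770) = (16 + 113*(-9/31)) + I*sqrt(9770) = (16 - 1017/31) + I*sqrt(9770) = -521/31 + I*sqrt(9770)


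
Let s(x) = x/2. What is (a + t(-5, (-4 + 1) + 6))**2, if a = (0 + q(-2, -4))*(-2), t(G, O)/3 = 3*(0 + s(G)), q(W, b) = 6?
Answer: 4761/4 ≈ 1190.3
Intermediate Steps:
s(x) = x/2 (s(x) = x*(1/2) = x/2)
t(G, O) = 9*G/2 (t(G, O) = 3*(3*(0 + G/2)) = 3*(3*(G/2)) = 3*(3*G/2) = 9*G/2)
a = -12 (a = (0 + 6)*(-2) = 6*(-2) = -12)
(a + t(-5, (-4 + 1) + 6))**2 = (-12 + (9/2)*(-5))**2 = (-12 - 45/2)**2 = (-69/2)**2 = 4761/4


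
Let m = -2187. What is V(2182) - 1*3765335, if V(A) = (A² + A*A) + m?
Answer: 5754726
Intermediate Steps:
V(A) = -2187 + 2*A² (V(A) = (A² + A*A) - 2187 = (A² + A²) - 2187 = 2*A² - 2187 = -2187 + 2*A²)
V(2182) - 1*3765335 = (-2187 + 2*2182²) - 1*3765335 = (-2187 + 2*4761124) - 3765335 = (-2187 + 9522248) - 3765335 = 9520061 - 3765335 = 5754726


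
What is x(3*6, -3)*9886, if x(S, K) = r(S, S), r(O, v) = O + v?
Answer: 355896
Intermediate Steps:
x(S, K) = 2*S (x(S, K) = S + S = 2*S)
x(3*6, -3)*9886 = (2*(3*6))*9886 = (2*18)*9886 = 36*9886 = 355896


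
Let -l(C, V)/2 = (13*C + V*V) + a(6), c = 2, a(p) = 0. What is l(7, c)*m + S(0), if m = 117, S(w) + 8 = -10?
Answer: -22248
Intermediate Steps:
S(w) = -18 (S(w) = -8 - 10 = -18)
l(C, V) = -26*C - 2*V² (l(C, V) = -2*((13*C + V*V) + 0) = -2*((13*C + V²) + 0) = -2*((V² + 13*C) + 0) = -2*(V² + 13*C) = -26*C - 2*V²)
l(7, c)*m + S(0) = (-26*7 - 2*2²)*117 - 18 = (-182 - 2*4)*117 - 18 = (-182 - 8)*117 - 18 = -190*117 - 18 = -22230 - 18 = -22248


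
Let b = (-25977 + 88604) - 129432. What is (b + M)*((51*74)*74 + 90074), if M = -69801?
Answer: -50455426100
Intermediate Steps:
b = -66805 (b = 62627 - 129432 = -66805)
(b + M)*((51*74)*74 + 90074) = (-66805 - 69801)*((51*74)*74 + 90074) = -136606*(3774*74 + 90074) = -136606*(279276 + 90074) = -136606*369350 = -50455426100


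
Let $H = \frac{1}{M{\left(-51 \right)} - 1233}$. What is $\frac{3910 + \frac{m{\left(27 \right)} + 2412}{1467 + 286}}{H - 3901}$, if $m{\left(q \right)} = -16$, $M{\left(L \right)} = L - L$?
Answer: $- \frac{4227109929}{4215907151} \approx -1.0027$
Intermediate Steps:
$M{\left(L \right)} = 0$
$H = - \frac{1}{1233}$ ($H = \frac{1}{0 - 1233} = \frac{1}{-1233} = - \frac{1}{1233} \approx -0.00081103$)
$\frac{3910 + \frac{m{\left(27 \right)} + 2412}{1467 + 286}}{H - 3901} = \frac{3910 + \frac{-16 + 2412}{1467 + 286}}{- \frac{1}{1233} - 3901} = \frac{3910 + \frac{2396}{1753}}{- \frac{4809934}{1233}} = \left(3910 + 2396 \cdot \frac{1}{1753}\right) \left(- \frac{1233}{4809934}\right) = \left(3910 + \frac{2396}{1753}\right) \left(- \frac{1233}{4809934}\right) = \frac{6856626}{1753} \left(- \frac{1233}{4809934}\right) = - \frac{4227109929}{4215907151}$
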